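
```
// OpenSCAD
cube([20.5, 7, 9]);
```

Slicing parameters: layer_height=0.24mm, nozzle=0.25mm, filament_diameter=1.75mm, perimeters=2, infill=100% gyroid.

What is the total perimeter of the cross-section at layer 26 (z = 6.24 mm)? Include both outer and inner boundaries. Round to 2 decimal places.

At z = 6.24 mm: the cube is present — its section is the full 20.5×7 rectangle (perimeter 55.00 mm). Overall, the cross-section is a single solid region. Total boundary length (outer) = 55.00 mm.

55.00 mm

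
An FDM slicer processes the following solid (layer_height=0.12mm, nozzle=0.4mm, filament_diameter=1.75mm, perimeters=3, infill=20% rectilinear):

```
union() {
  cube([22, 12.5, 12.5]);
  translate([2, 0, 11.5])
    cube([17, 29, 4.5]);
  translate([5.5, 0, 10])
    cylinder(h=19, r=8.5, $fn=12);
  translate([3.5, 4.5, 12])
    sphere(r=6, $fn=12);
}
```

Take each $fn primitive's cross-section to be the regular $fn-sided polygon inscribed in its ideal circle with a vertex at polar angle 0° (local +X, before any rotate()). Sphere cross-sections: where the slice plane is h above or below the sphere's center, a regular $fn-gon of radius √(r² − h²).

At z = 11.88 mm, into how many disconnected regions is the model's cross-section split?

At z = 11.88 mm: the cube is present — its section is the full 22×12.5 rectangle; the 17×29 cube at (2, 0) contributes its full rectangle; the r=8.5 cylinder at (5.5, 0) contributes a regular 12-gon of circumradius 8.5; the sphere at (3.5, 4.5): section is a regular 12-gon, circumradius = √(r²−h²) = √(6²−0.12²) = 5.999; Taking the union: the regions partially overlap (shared area 409.86 mm²), so overlapping operands fuse into one piece — 1 connected region. The result has 1 disconnected region.

1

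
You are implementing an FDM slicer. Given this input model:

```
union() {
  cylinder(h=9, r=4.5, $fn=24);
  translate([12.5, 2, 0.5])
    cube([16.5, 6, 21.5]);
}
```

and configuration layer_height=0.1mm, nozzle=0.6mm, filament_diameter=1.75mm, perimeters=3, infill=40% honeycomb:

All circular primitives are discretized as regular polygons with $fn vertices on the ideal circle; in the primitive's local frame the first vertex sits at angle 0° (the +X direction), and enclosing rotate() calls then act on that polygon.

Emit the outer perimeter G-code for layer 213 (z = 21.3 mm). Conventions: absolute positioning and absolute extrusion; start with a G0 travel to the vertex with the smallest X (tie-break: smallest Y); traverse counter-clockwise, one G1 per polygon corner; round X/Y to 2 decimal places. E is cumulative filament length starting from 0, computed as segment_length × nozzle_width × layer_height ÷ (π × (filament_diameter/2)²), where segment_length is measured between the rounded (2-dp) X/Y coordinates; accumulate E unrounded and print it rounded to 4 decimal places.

At z = 21.3 mm: the cylinder is not intersected at this z (z outside [0, 9]); the cube at (12.5, 2) is present — its section is the full 16.5×6 rectangle; Taking the union: only the 16.5×6 cube at (12.5, 2) is present, so the union is just that shape — 1 connected region. The outline is a single polygon with 4 vertices. Extrusion per mm of travel: 0.6 × 0.1 / (π × 0.875²) = 0.024945. Accumulating E over each segment gives final E = 1.1225.

G0 X12.50 Y2.00 Z21.30
G1 X29.00 Y2.00 E0.4116
G1 X29.00 Y8.00 E0.5613
G1 X12.50 Y8.00 E0.9729
G1 X12.50 Y2.00 E1.1225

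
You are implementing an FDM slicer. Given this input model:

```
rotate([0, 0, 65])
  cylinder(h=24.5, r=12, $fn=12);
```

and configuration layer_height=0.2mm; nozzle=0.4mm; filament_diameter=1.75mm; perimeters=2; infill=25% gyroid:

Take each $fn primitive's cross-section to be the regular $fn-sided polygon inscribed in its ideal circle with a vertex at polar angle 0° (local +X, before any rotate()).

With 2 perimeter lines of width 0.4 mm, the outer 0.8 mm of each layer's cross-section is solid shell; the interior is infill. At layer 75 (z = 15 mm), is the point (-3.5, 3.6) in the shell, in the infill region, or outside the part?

At z = 15 mm: the r=12 cylinder gives a regular 12-gon of circumradius 12 (constant along its height); (whole slice rotated 65° about Z — lengths, areas and connectivity unchanged). Overall, the cross-section is a single solid region. Undo the 65° rotation: the query point maps to (1.784, 4.694) in the un-rotated model frame. The nearest boundary edge runs (6.00, 10.39)→(0.00, 12.00); distance from the point to it = 6.60 mm. The point is inside the cross-section and 6.60 mm from the nearest boundary — more than the 0.8 mm shell width (2 × 0.4), so it's in the infill interior.

infill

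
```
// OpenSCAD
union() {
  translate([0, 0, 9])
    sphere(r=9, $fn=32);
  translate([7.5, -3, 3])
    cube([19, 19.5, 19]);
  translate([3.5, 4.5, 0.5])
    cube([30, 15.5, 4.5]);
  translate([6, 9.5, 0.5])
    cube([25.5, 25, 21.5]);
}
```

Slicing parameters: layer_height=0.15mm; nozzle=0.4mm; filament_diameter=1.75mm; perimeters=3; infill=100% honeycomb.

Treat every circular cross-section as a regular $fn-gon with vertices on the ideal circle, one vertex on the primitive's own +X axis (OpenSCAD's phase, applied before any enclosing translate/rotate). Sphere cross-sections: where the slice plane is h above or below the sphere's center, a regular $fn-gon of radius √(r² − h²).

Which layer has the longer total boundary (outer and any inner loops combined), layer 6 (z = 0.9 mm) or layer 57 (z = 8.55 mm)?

Layer 6 (z = 0.9): the r=9 sphere slices to a regular 32-gon of circumradius 3.923 (√(r²−h²) with h=8.1 from center) (perimeter = 2·32·3.923·sin(180°/32) = 24.61 mm); the cube at (7.5, -3) is not intersected at this z (z outside [3, 22]); the cube at (3.5, 4.5) is present — its section is the full 30×15.5 rectangle (perimeter 91.00 mm); the 25.5×25 cube at (6, 9.5) contributes its full rectangle (perimeter 101.00 mm); Merging all regions: the regions partially overlap (shared area 267.75 mm²), so the edge portions inside another operand are dropped and the merged outline is re-measured after clipping — boundary = 144.61 mm. So its perimeter = 144.61 mm. Layer 57 (z = 8.55): the r=9 sphere slices to a regular 32-gon of circumradius 8.989 (√(r²−h²) with h=0.45 from center) (perimeter = 2·32·8.989·sin(180°/32) = 56.39 mm); the cube at (7.5, -3) is present — its section is the full 19×19.5 rectangle (perimeter 77.00 mm); the cube at (3.5, 4.5) does not reach this height (z outside [0.5, 5]); the cube at (6, 9.5) (footprint 25.5×25) is included at this height (perimeter 101.00 mm); Taking the union: the regions partially overlap (shared area 141.72 mm²), so the edge portions inside another operand are dropped and the merged outline is re-measured after clipping — boundary = 165.21 mm. So its perimeter = 165.21 mm. Layer 57 is larger (165.21 vs 144.61 mm).

layer 57 (z = 8.55 mm)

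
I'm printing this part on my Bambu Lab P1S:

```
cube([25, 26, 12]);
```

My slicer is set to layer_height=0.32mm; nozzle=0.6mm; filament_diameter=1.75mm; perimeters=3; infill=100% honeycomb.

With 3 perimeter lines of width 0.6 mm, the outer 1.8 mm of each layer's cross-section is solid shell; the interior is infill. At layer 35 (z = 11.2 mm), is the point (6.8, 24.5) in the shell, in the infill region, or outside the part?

shell

At z = 11.2 mm: the cube (footprint 25×26) is included at this height. Overall, the cross-section is a single solid region. The nearest boundary edge runs (25.00, 26.00)→(0.00, 26.00); distance from the point to it = 1.50 mm. The point is inside the cross-section, 1.50 mm from the nearest boundary — within the 1.8 mm shell band (3 × 0.6).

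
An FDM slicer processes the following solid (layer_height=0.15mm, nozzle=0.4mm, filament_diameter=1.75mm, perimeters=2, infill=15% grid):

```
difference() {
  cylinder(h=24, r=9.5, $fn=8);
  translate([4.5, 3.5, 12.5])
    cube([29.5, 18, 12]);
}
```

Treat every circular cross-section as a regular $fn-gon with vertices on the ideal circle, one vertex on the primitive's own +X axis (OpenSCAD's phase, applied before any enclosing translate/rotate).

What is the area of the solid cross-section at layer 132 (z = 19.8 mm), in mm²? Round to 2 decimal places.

At z = 19.8 mm: the cylinder: section is a regular 8-gon, circumradius r=9.5 (area = (8/2)·9.500²·sin(360°/8) = 255.27 mm²); the cube at (4.5, 3.5) (footprint 29.5×18) is included at this height (area 531.00 mm²); After the difference (first − rest): starting from the r=9.5 cylinder (255.27 mm²), the 29.5×18 cube at (4.5, 3.5) partially overlaps it — only the 10.30 mm² overlap (of its 531.00 mm²) is removed, clipping the outline — area = 244.97 mm². Overall, the cross-section is a single solid region. Net area = 244.97 mm².

244.97 mm²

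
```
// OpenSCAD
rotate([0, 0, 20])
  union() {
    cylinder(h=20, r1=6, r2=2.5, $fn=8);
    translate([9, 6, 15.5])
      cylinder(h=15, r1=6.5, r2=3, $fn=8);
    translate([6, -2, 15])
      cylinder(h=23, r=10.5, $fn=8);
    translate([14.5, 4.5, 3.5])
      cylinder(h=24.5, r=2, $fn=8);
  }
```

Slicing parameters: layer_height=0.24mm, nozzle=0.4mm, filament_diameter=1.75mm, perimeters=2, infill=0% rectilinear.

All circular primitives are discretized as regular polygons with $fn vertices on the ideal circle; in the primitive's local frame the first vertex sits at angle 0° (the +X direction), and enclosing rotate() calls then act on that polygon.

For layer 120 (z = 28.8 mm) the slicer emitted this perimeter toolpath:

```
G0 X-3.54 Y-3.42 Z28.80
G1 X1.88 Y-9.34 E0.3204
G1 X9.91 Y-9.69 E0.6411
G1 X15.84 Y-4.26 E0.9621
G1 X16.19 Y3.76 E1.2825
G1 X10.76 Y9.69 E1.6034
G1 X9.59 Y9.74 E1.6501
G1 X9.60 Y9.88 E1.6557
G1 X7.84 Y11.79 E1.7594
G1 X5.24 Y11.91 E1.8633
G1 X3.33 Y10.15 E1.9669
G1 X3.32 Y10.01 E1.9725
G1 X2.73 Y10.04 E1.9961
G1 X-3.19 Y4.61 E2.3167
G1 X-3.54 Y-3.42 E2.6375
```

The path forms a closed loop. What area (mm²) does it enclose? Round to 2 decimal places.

320.75 mm²

Apply the shoelace formula to the sequence of (X, Y) vertices; enclosed area = 320.75 mm².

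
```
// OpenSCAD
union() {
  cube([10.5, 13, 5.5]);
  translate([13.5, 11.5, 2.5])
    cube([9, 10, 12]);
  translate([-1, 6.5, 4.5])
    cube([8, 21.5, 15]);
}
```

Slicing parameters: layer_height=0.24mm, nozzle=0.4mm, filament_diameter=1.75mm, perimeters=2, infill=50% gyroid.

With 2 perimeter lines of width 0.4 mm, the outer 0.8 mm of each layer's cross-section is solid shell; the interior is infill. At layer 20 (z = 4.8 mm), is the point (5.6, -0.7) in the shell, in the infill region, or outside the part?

At z = 4.8 mm: the 10.5×13 cube contributes its full rectangle; the cube at (13.5, 11.5) is present — its section is the full 9×10 rectangle; the cube at (-1, 6.5) is present — its section is the full 8×21.5 rectangle; Merging all regions: the regions partially overlap (shared area 45.50 mm²), so overlapping operands fuse into one piece — 2 connected regions. Overall, the cross-section has 2 separate islands. The nearest boundary edge runs (10.50, 0.00)→(0.00, 0.00); distance from the point to it = 0.70 mm. The point is not inside any of the regions above, so it lies outside the cross-section (0.70 mm from the nearest boundary).

outside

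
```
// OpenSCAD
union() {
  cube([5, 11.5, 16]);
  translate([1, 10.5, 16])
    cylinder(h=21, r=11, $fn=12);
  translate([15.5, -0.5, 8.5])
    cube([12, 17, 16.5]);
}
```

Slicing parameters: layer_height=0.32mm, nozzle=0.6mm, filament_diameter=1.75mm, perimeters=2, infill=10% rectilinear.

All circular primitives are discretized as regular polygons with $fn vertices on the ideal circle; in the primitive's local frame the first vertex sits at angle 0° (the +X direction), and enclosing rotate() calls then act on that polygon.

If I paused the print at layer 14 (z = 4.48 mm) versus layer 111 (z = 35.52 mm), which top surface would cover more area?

Layer 14 (z = 4.48): the cube is present — its section is the full 5×11.5 rectangle (area 57.50 mm²); the cylinder at (1, 10.5) is absent (z outside [16, 37]); the cube at (15.5, -0.5) does not reach this height (z outside [8.5, 25]); Merging all regions: only the 5×11.5 cube is present, so the union is just that shape — area = 57.50 mm². So its area = 57.50 mm². Layer 111 (z = 35.52): the cube is not intersected at this z (z outside [0, 16]); the cylinder at (1, 10.5): section is a regular 12-gon, circumradius r=11 (area = (12/2)·11.000²·sin(360°/12) = 363.00 mm²); the cube at (15.5, -0.5) is absent (z outside [8.5, 25]); Taking the union: only the r=11 cylinder at (1, 10.5) is present, so the union is just that shape — area = 363.00 mm². So its area = 363.00 mm². Layer 111 is larger (363.00 vs 57.50 mm²).

layer 111 (z = 35.52 mm)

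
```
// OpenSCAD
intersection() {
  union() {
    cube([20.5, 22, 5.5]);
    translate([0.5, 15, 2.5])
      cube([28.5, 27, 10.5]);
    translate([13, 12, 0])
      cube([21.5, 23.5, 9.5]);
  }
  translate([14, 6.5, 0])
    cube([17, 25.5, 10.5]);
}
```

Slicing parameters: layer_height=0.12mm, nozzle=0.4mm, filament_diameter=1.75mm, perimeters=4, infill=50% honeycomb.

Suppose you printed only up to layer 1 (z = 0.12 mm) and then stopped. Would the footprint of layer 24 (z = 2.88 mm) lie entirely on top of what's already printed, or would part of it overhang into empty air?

Compare the two slices. At z = 0.12: the cube is present — its section is the full 20.5×22 rectangle (area 451.00 mm²); the cube at (0.5, 15) is not intersected at this z (z outside [2.5, 13]); the cube at (13, 12) is present — its section is the full 21.5×23.5 rectangle (area 505.25 mm²); Taking the union: the regions partially overlap — summed areas 956.25 mm² minus the doubly-counted overlap 75.00 mm² gives 881.25 mm² — area = 881.25 mm²; the cube at (14, 6.5) (footprint 17×25.5) is included at this height (area 433.50 mm²); After intersecting: the 17×25.5 cube at (14, 6.5) partially overlaps the result so far; clipping to the common part keeps 375.75 mm² — area = 375.75 mm². At z = 2.88: the 20.5×22 cube contributes its full rectangle (area 451.00 mm²); the cube at (0.5, 15) is present — its section is the full 28.5×27 rectangle (area 769.50 mm²); the 21.5×23.5 cube at (13, 12) contributes its full rectangle (area 505.25 mm²); Combining (union): the regions partially overlap — summed areas 1725.75 mm² minus the doubly-counted overlap 490.50 mm² gives 1235.25 mm² — area = 1235.25 mm²; the cube at (14, 6.5) (footprint 17×25.5) is included at this height (area 433.50 mm²); Keeping only the common overlap: the 17×25.5 cube at (14, 6.5) partially overlaps the result so far; clipping to the common part keeps 375.75 mm² — area = 375.75 mm². Checking containment: the cross-section at z = 2.88 is a subset of the cross-section at z = 0.12.

entirely on top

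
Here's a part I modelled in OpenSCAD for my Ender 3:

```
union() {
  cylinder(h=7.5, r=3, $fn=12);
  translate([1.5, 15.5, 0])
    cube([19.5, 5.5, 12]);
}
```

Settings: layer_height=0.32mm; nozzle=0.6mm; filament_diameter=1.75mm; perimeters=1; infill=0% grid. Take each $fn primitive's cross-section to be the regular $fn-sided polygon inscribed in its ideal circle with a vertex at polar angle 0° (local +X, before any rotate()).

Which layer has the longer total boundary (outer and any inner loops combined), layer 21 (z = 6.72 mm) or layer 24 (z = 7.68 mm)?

layer 21 (z = 6.72 mm)

Layer 21 (z = 6.72): the r=3 cylinder contributes a regular 12-gon of circumradius 3 (perimeter = 2·12·3.000·sin(180°/12) = 18.63 mm); the 19.5×5.5 cube at (1.5, 15.5) contributes its full rectangle (perimeter 50.00 mm); Taking the union: the 2 present regions are separate (no shared area or edge), so areas and boundary lengths simply add and each stays a separate island — boundary = 68.63 mm. So its perimeter = 68.63 mm. Layer 24 (z = 7.68): the cylinder is absent (z outside [0, 7.5]); the 19.5×5.5 cube at (1.5, 15.5) contributes its full rectangle (perimeter 50.00 mm); Combining (union): only the 19.5×5.5 cube at (1.5, 15.5) is present, so the union is just that shape — boundary = 50.00 mm. So its perimeter = 50.00 mm. Layer 21 is larger (68.63 vs 50.00 mm).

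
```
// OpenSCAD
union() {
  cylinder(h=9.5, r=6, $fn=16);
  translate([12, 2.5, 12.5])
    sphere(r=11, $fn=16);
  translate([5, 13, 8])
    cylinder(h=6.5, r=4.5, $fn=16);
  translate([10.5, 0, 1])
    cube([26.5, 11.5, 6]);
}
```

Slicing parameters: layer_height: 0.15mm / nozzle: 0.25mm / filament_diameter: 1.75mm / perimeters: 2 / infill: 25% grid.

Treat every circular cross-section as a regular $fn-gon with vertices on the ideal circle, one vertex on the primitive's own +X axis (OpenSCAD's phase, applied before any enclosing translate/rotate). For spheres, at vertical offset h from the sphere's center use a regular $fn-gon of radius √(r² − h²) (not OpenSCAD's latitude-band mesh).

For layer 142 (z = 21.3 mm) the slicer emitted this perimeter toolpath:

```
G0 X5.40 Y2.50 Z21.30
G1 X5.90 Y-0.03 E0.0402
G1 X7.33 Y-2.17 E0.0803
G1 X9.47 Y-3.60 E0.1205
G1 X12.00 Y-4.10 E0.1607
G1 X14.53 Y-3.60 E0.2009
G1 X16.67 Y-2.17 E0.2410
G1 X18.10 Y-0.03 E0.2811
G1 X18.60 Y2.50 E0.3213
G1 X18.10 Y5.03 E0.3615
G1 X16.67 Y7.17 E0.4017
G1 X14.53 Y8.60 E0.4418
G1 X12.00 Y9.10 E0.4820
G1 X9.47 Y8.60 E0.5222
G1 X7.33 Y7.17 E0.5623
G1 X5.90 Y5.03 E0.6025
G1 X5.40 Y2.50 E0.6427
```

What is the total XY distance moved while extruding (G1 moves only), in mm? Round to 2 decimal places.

Sum the Euclidean lengths of each G1 segment: total = 41.22 mm.

41.22 mm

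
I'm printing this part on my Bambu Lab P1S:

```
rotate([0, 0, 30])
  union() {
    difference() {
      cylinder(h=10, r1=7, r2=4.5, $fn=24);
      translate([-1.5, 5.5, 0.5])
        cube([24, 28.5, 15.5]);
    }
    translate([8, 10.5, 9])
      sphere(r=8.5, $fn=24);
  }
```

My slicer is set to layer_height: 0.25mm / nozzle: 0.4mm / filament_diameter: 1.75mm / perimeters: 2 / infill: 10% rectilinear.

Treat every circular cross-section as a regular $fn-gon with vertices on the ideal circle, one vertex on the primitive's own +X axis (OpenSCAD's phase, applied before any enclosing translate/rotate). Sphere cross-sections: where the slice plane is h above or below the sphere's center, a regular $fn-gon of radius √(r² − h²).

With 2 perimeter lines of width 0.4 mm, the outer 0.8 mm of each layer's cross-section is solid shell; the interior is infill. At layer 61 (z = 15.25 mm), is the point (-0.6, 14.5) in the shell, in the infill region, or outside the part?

At z = 15.25 mm: the cone is not intersected at this z (z outside [0, 10]); the cube at (-1.5, 5.5) (footprint 24×28.5) is included at this height; After the difference (first − rest): the first operand is absent here, so nothing remains; the r=8.5 sphere at (8, 10.5) slices to a regular 24-gon of circumradius 5.761 (√(r²−h²) with h=6.25 from center); Merging all regions: only the r=8.5 sphere at (8, 10.5) is present, so the union is just that shape — 1 connected region; (whole slice rotated 30° about Z — lengths, areas and connectivity unchanged). Overall, the cross-section is a single solid region. Undo the 30° rotation: the query point maps to (6.730, 12.857) in the un-rotated model frame. The nearest boundary edge runs (6.51, 16.06)→(5.12, 15.49); distance from the point to it = 3.05 mm. The point is inside the cross-section and 3.05 mm from the nearest boundary — more than the 0.8 mm shell width (2 × 0.4), so it's in the infill interior.

infill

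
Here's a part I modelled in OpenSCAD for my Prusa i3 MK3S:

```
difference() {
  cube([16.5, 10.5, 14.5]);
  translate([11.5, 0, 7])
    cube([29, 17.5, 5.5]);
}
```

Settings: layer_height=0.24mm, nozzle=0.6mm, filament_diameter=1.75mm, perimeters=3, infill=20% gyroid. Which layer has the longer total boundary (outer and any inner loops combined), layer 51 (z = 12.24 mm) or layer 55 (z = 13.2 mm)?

layer 55 (z = 13.2 mm)

Layer 51 (z = 12.24): the cube is present — its section is the full 16.5×10.5 rectangle (perimeter 54.00 mm); the 29×17.5 cube at (11.5, 0) contributes its full rectangle (perimeter 93.00 mm); After the difference (first − rest): starting from the 16.5×10.5 cube, the 29×17.5 cube at (11.5, 0) partially overlaps it — only the 52.50 mm² overlap (of its 507.50 mm²) is removed, clipping the outline — boundary = 44.00 mm. So its perimeter = 44.00 mm. Layer 55 (z = 13.2): the cube (footprint 16.5×10.5) is included at this height (perimeter 54.00 mm); the cube at (11.5, 0) does not reach this height (z outside [7, 12.5]); Subtracting the remaining from the first: none of the subtracted shapes is present at this height, so the 16.5×10.5 cube is unchanged — boundary = 54.00 mm. So its perimeter = 54.00 mm. Layer 55 is larger (54.00 vs 44.00 mm).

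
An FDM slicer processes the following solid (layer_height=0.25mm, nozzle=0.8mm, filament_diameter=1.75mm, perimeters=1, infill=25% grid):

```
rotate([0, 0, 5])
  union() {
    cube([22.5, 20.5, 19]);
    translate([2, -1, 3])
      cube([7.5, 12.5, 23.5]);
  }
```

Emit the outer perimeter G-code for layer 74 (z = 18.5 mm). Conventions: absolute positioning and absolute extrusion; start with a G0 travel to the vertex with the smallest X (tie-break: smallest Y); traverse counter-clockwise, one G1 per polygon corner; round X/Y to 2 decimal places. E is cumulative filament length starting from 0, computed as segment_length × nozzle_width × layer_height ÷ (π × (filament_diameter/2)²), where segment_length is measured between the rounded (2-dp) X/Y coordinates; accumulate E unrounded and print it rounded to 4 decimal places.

At z = 18.5 mm: the 22.5×20.5 cube contributes its full rectangle; the 7.5×12.5 cube at (2, -1) contributes its full rectangle; Merging all regions: the regions partially overlap (shared area 86.25 mm²), so overlapping operands fuse into one piece — 1 connected region; (rotated 5° about Z; rotation is an isometry so areas/perimeters/island counts are preserved). The outline is a single polygon with 8 vertices. Extrusion per mm of travel: 0.8 × 0.25 / (π × 0.875²) = 0.083150. Accumulating E over each segment gives final E = 7.3167.

G0 X-1.79 Y20.42 Z18.50
G1 X0.00 Y0.00 E1.7044
G1 X1.99 Y0.17 E1.8705
G1 X2.08 Y-0.82 E1.9532
G1 X9.55 Y-0.17 E2.5767
G1 X9.46 Y0.83 E2.6601
G1 X22.41 Y1.96 E3.7410
G1 X20.63 Y22.38 E5.4454
G1 X-1.79 Y20.42 E7.3167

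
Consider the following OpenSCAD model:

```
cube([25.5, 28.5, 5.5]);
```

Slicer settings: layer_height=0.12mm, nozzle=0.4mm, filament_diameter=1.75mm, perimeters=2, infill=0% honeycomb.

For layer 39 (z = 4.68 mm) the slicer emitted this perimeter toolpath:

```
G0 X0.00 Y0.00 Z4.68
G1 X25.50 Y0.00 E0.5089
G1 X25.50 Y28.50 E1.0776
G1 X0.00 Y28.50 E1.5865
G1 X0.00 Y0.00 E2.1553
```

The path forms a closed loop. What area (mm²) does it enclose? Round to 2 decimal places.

Apply the shoelace formula to the sequence of (X, Y) vertices; enclosed area = 726.75 mm².

726.75 mm²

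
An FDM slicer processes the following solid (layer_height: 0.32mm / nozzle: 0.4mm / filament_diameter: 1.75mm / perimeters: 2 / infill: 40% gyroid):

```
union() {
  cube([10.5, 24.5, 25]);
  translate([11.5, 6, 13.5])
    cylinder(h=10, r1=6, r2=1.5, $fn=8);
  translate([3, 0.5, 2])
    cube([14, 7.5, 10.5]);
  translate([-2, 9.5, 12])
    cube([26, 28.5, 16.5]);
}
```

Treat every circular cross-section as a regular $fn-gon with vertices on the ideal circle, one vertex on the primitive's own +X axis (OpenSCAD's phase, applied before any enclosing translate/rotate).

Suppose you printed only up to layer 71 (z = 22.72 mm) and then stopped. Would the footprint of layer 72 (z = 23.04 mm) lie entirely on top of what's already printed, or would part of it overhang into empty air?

entirely on top

Compare the two slices. At z = 22.72: the cube (footprint 10.5×24.5) is included at this height (area 257.25 mm²); the cone at (11.5, 6) (r1=6→r2=1.5) has section circumradius 1.851 here — a regular 8-gon (area = (8/2)·1.851²·sin(360°/8) = 9.69 mm²); the cube at (3, 0.5) does not reach this height (z outside [2, 12.5]); the cube at (-2, 9.5) is present — its section is the full 26×28.5 rectangle (area 741.00 mm²); Taking the union: the regions partially overlap — summed areas 1007.94 mm² minus the doubly-counted overlap 159.06 mm² gives 848.88 mm² — area = 848.88 mm². At z = 23.04: the cube (footprint 10.5×24.5) is included at this height (area 257.25 mm²); the cone at (11.5, 6) (r1=6→r2=1.5) has section circumradius 1.707 here — a regular 8-gon (area = (8/2)·1.707²·sin(360°/8) = 8.24 mm²); the cube at (3, 0.5) does not reach this height (z outside [2, 12.5]); the cube at (-2, 9.5) (footprint 26×28.5) is included at this height (area 741.00 mm²); Merging all regions: the regions partially overlap — summed areas 1006.49 mm² minus the doubly-counted overlap 158.62 mm² gives 847.87 mm² — area = 847.87 mm². Checking containment: the cross-section at z = 23.04 is a subset of the cross-section at z = 22.72.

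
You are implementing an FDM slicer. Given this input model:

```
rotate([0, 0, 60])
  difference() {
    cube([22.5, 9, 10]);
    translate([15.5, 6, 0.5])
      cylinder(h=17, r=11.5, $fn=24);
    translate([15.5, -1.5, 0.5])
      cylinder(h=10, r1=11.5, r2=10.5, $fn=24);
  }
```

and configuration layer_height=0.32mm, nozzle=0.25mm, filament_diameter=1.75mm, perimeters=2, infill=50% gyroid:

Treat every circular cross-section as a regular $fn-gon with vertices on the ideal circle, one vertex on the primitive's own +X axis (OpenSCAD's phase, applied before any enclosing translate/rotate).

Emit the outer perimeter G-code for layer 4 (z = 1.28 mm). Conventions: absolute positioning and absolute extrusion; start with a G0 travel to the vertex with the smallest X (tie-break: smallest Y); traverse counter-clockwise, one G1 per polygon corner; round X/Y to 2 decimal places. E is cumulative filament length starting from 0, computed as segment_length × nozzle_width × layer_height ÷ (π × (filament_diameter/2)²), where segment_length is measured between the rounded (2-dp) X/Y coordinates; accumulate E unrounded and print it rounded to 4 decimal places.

G0 X-7.79 Y4.50 Z1.28
G1 X0.00 Y0.00 E0.2992
G1 X2.14 Y3.70 E0.4414
G1 X0.97 Y4.60 E0.4905
G1 X0.52 Y5.19 E0.5152
G1 X-0.42 Y5.32 E0.5467
G1 X-3.20 Y6.46 E0.6467
G1 X-5.58 Y8.29 E0.7465
G1 X-5.59 Y8.31 E0.7473
G1 X-7.79 Y4.50 E0.8936

At z = 1.28 mm: the cube (footprint 22.5×9) is included at this height; the cylinder at (15.5, 6): section is a regular 24-gon, circumradius r=11.5; the cone at (15.5, -1.5) contributes a regular 24-gon of circumradius 11.422 (interpolated between r1=11.5 and r2=10.5 at t=0.078); After the difference (first − rest): starting from the 22.5×9 cube, the r=11.5 cylinder at (15.5, 6) partially overlaps it — only the 162.24 mm² overlap (of its 410.75 mm²) is removed, clipping the outline; the cone at (15.5, -1.5) partially overlaps it — only the 1.62 mm² overlap (of its 405.19 mm²) is removed, clipping the outline — 1 connected region; (rotated 60° about Z; rotation is an isometry so areas/perimeters/island counts are preserved). The outline is a single polygon with 9 vertices. Extrusion per mm of travel: 0.25 × 0.32 / (π × 0.875²) = 0.033260. Accumulating E over each segment gives final E = 0.8936.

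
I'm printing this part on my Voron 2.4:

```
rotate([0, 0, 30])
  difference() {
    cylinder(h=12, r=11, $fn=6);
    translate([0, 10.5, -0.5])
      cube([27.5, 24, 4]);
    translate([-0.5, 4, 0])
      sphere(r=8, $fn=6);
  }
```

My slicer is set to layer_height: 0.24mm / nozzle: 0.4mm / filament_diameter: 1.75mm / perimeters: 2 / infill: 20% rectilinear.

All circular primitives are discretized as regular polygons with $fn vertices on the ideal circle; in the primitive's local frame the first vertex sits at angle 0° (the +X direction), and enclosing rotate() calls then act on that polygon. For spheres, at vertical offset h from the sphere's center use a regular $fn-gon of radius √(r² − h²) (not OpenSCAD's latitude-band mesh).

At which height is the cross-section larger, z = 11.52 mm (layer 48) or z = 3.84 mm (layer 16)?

layer 48 (z = 11.52 mm)

Layer 48 (z = 11.52): the cylinder: section is a regular 6-gon, circumradius r=11 (area = (6/2)·11.000²·sin(360°/6) = 314.37 mm²); the cube at (0, 10.5) is absent (z outside [-0.5, 3.5]); the sphere at (-0.5, 4) is absent (|z−center|=11.520 > r=8); After the difference (first − rest): none of the subtracted shapes is present at this height, so the r=11 cylinder is unchanged — area = 314.37 mm²; (whole slice rotated 30° about Z — lengths, areas and connectivity unchanged). So its area = 314.37 mm². Layer 16 (z = 3.84): the r=11 cylinder gives a regular 6-gon of circumradius 11 (constant along its height) (area = (6/2)·11.000²·sin(360°/6) = 314.37 mm²); the cube at (0, 10.5) is absent (z outside [-0.5, 3.5]); the r=8 sphere at (-0.5, 4) slices to a regular 6-gon of circumradius 7.018 (√(r²−h²) with h=3.84 from center) (area = (6/2)·7.018²·sin(360°/6) = 127.97 mm²); Taking the first minus the rest: starting from the r=11 cylinder (314.37 mm²), the r=8 sphere at (-0.5, 4) partially overlaps it — only the 123.92 mm² overlap (of its 127.97 mm²) is removed, clipping the outline — area = 190.45 mm²; (rotated 30° about Z; rotation is an isometry so areas/perimeters/island counts are preserved). So its area = 190.45 mm². Layer 48 is larger (314.37 vs 190.45 mm²).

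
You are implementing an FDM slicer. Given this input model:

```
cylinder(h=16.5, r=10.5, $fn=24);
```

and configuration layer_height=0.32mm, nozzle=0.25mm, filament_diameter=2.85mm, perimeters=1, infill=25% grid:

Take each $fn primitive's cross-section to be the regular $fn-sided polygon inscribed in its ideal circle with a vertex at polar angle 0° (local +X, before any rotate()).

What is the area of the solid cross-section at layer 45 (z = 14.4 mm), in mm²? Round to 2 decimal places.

At z = 14.4 mm: the r=10.5 cylinder gives a regular 24-gon of circumradius 10.5 (constant along its height) (area = (24/2)·10.500²·sin(360°/24) = 342.42 mm²). Overall, the cross-section is a single solid region. Net area = 342.42 mm².

342.42 mm²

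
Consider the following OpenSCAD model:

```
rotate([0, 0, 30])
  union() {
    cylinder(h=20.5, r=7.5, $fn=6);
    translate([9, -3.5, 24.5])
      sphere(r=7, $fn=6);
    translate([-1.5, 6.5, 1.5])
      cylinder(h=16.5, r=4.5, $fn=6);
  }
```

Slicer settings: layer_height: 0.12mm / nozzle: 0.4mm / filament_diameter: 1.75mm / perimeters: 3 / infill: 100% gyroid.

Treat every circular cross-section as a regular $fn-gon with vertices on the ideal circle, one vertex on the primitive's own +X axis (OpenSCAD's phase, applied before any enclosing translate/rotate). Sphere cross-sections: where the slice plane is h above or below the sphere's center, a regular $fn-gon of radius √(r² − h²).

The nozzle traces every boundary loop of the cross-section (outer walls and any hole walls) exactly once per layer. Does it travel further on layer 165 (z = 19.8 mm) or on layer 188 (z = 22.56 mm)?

Layer 165 (z = 19.8): the cylinder: section is a regular 6-gon, circumradius r=7.5 (perimeter = 2·6·7.500·sin(180°/6) = 45.00 mm); the r=7 sphere at (9, -3.5) slices to a regular 6-gon of circumradius 5.187 (√(r²−h²) with h=4.7 from center) (perimeter = 2·6·5.187·sin(180°/6) = 31.12 mm); the cylinder at (-1.5, 6.5) is absent (z outside [1.5, 18]); Combining (union): the regions partially overlap (shared area 8.12 mm²), so the edge portions inside another operand are dropped and the merged outline is re-measured after clipping — boundary = 61.90 mm; (whole slice rotated 30° about Z — lengths, areas and connectivity unchanged). So its perimeter = 61.90 mm. Layer 188 (z = 22.56): the cylinder is not intersected at this z (z outside [0, 20.5]); the r=7 sphere at (9, -3.5) slices to a regular 6-gon of circumradius 6.726 (√(r²−h²) with h=1.94 from center) (perimeter = 2·6·6.726·sin(180°/6) = 40.35 mm); the cylinder at (-1.5, 6.5) does not reach this height (z outside [1.5, 18]); Taking the union: only the r=7 sphere at (9, -3.5) is present, so the union is just that shape — boundary = 40.35 mm; (rotated 30° about Z; rotation is an isometry so areas/perimeters/island counts are preserved). So its perimeter = 40.35 mm. Layer 165 is larger (61.90 vs 40.35 mm).

layer 165 (z = 19.8 mm)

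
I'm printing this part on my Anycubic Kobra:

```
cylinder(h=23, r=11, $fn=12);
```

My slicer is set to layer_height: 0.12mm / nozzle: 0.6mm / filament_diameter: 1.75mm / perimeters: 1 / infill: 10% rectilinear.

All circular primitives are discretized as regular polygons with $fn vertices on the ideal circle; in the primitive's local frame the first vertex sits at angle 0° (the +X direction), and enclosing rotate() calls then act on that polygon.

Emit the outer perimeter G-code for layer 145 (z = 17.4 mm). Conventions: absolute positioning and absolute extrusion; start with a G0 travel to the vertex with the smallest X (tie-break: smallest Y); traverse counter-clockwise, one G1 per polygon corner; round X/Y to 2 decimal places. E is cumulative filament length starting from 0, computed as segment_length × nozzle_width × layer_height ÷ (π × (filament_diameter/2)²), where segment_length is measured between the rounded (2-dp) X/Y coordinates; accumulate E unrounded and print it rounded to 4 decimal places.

G0 X-11.00 Y0.00 Z17.40
G1 X-9.53 Y-5.50 E0.1704
G1 X-5.50 Y-9.53 E0.3410
G1 X0.00 Y-11.00 E0.5114
G1 X5.50 Y-9.53 E0.6819
G1 X9.53 Y-5.50 E0.8525
G1 X11.00 Y0.00 E1.0229
G1 X9.53 Y5.50 E1.1933
G1 X5.50 Y9.53 E1.3639
G1 X0.00 Y11.00 E1.5343
G1 X-5.50 Y9.53 E1.7047
G1 X-9.53 Y5.50 E1.8753
G1 X-11.00 Y0.00 E2.0457

At z = 17.4 mm: the cylinder: section is a regular 12-gon, circumradius r=11. The outline is a single polygon with 12 vertices. Extrusion per mm of travel: 0.6 × 0.12 / (π × 0.875²) = 0.029934. Accumulating E over each segment gives final E = 2.0457.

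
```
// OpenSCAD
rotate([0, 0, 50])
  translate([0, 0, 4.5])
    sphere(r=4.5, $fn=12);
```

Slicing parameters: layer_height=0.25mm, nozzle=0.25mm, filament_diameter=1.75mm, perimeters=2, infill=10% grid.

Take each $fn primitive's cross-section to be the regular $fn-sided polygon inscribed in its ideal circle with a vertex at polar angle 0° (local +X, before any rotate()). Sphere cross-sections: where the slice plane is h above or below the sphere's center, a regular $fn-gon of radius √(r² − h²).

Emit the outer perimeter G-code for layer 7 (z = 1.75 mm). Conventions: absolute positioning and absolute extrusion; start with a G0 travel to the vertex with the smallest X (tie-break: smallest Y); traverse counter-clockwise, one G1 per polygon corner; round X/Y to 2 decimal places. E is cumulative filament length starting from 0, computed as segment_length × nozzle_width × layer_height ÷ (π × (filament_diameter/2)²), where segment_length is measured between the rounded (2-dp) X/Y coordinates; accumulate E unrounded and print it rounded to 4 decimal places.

G0 X-3.51 Y0.62 Z1.75
G1 X-3.35 Y-1.22 E0.0480
G1 X-2.29 Y-2.73 E0.0959
G1 X-0.62 Y-3.51 E0.1438
G1 X1.22 Y-3.35 E0.1918
G1 X2.73 Y-2.29 E0.2398
G1 X3.51 Y-0.62 E0.2876
G1 X3.35 Y1.22 E0.3356
G1 X2.29 Y2.73 E0.3836
G1 X0.62 Y3.51 E0.4315
G1 X-1.22 Y3.35 E0.4795
G1 X-2.73 Y2.29 E0.5274
G1 X-3.51 Y0.62 E0.5753

At z = 1.75 mm: the r=4.5 sphere contributes a regular 12-gon of circumradius √(4.5²−2.75²) = 3.562; (whole slice rotated 50° about Z — lengths, areas and connectivity unchanged). The outline is a single polygon with 12 vertices. Extrusion per mm of travel: 0.25 × 0.25 / (π × 0.875²) = 0.025984. Accumulating E over each segment gives final E = 0.5753.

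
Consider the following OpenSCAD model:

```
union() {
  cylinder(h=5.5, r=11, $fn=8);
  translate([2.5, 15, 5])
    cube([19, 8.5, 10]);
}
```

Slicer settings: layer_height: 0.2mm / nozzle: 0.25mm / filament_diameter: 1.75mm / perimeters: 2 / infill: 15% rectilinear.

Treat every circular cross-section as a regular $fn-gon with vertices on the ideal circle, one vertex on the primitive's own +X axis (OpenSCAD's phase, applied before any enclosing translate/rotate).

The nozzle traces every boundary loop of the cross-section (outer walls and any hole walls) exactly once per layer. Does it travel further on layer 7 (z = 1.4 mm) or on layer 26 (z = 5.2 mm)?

layer 26 (z = 5.2 mm)

Layer 7 (z = 1.4): the r=11 cylinder contributes a regular 8-gon of circumradius 11 (perimeter = 2·8·11.000·sin(180°/8) = 67.35 mm); the cube at (2.5, 15) does not reach this height (z outside [5, 15]); Merging all regions: only the r=11 cylinder is present, so the union is just that shape — boundary = 67.35 mm. So its perimeter = 67.35 mm. Layer 26 (z = 5.2): the cylinder: section is a regular 8-gon, circumradius r=11 (perimeter = 2·8·11.000·sin(180°/8) = 67.35 mm); the cube at (2.5, 15) (footprint 19×8.5) is included at this height (perimeter 55.00 mm); Combining (union): the 2 present regions are separate (no shared area or edge), so areas and boundary lengths simply add and each stays a separate island — boundary = 122.35 mm. So its perimeter = 122.35 mm. Layer 26 is larger (122.35 vs 67.35 mm).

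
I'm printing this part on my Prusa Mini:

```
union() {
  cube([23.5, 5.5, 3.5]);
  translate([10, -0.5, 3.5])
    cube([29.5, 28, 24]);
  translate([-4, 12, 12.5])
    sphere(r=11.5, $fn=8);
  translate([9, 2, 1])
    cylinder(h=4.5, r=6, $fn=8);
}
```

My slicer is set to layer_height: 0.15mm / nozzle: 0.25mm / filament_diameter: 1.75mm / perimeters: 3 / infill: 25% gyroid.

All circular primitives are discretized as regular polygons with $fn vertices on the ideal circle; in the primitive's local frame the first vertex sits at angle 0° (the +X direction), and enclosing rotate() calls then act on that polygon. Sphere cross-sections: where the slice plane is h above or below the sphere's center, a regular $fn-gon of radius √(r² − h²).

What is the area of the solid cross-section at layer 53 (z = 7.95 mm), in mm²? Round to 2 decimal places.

At z = 7.95 mm: the cube is not intersected at this z (z outside [0, 3.5]); the cube at (10, -0.5) is present — its section is the full 29.5×28 rectangle (area 826.00 mm²); the r=11.5 sphere at (-4, 12) contributes a regular 8-gon of circumradius √(11.5²−4.55²) = 10.562 (area = (8/2)·10.562²·sin(360°/8) = 315.50 mm²); the cylinder at (9, 2) does not reach this height (z outside [1, 5.5]); Taking the union: the 2 present regions are separate (no shared area or edge), so areas and boundary lengths simply add and each stays a separate island — area = 1141.50 mm². Overall, the cross-section has 2 separate islands. Net area = 1141.50 mm².

1141.50 mm²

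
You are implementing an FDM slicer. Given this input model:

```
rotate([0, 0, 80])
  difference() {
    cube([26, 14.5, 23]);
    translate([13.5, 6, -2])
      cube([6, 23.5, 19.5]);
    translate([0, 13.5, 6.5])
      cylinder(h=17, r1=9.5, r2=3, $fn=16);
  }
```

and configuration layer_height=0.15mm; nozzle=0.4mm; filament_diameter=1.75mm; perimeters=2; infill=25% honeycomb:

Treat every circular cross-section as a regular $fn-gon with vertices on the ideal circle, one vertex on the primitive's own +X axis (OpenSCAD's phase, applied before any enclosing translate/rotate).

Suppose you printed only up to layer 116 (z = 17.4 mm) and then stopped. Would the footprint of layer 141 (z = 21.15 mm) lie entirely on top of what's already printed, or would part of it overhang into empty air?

part overhangs

Compare the two slices. At z = 17.4: the 26×14.5 cube contributes its full rectangle (area 377.00 mm²); the 6×23.5 cube at (13.5, 6) contributes its full rectangle (area 141.00 mm²); the cone at (0, 13.5): at t=0.641 of its height the radius interpolates to r₁+(r₂−r₁)t = 5.332, giving a regular 16-gon of that circumradius (area = (16/2)·5.332²·sin(360°/16) = 87.05 mm²); After the difference (first − rest): starting from the 26×14.5 cube (377.00 mm²), the 6×23.5 cube at (13.5, 6) partially overlaps it — only the 51.00 mm² overlap (of its 141.00 mm²) is removed, clipping the outline; the cone at (0, 13.5) partially overlaps it — only the 27.00 mm² overlap (of its 87.05 mm²) is removed, clipping the outline — area = 299.00 mm²; (rotated 80° about Z; rotation is an isometry so areas/perimeters/island counts are preserved). At z = 21.15: the 26×14.5 cube contributes its full rectangle (area 377.00 mm²); the cube at (13.5, 6) does not reach this height (z outside [-2, 17.5]); the cone at (0, 13.5) (r1=9.5→r2=3) has section circumradius 3.899 here — a regular 16-gon (area = (16/2)·3.899²·sin(360°/16) = 46.53 mm²); Subtracting the remaining from the first: starting from the 26×14.5 cube (377.00 mm²), the cone at (0, 13.5) partially overlaps it — only the 15.43 mm² overlap (of its 46.53 mm²) is removed, clipping the outline — area = 361.57 mm²; (rotated 80° about Z; rotation is an isometry so areas/perimeters/island counts are preserved). Checking containment: at z = 21.15 the cross-section extends beyond the z = 17.4 cross-section by about 62.56 mm².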